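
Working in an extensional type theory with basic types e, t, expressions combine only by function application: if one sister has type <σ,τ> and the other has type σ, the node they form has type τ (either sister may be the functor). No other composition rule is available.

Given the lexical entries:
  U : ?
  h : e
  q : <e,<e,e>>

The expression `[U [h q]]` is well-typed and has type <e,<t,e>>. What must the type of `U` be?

[U [h q]] is required to be <e,<t,e>>. [h q] : <e,e> cannot yield <e,<t,e>> as functor, so U : <<e,e>,<e,<t,e>>>.

<<e,e>,<e,<t,e>>>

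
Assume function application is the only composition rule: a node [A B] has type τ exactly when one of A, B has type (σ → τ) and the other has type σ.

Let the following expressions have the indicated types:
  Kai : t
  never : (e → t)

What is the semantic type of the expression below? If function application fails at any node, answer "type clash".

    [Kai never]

type clash

[Kai never]: t and (e → t) cannot combine by function application — type clash.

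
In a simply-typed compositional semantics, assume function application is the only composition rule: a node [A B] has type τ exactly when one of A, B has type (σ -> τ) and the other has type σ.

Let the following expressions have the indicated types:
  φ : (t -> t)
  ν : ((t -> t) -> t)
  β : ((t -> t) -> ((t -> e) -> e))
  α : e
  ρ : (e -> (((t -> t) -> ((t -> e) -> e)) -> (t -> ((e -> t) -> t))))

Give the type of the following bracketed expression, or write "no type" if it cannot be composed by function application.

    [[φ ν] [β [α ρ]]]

[φ ν]: ((t -> t) -> t) applied to (t -> t) yields t.
[α ρ]: (e -> (((t -> t) -> ((t -> e) -> e)) -> (t -> ((e -> t) -> t)))) applied to e yields (((t -> t) -> ((t -> e) -> e)) -> (t -> ((e -> t) -> t))).
[β [α ρ]]: (((t -> t) -> ((t -> e) -> e)) -> (t -> ((e -> t) -> t))) applied to ((t -> t) -> ((t -> e) -> e)) yields (t -> ((e -> t) -> t)).
[[φ ν] [β [α ρ]]]: (t -> ((e -> t) -> t)) applied to t yields ((e -> t) -> t).

((e -> t) -> t)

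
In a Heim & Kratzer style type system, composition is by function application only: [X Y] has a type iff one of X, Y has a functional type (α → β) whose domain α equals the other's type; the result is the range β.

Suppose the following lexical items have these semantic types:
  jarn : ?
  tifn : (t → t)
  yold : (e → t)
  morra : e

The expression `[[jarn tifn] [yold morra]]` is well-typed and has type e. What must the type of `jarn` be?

At [[jarn tifn] [yold morra]] (required: e): [yold morra] is t, which is not a function with range e; hence [jarn tifn] is the functor — type (t → e).
At [jarn tifn] (required: (t → e)): tifn is (t → t), which is not a function with range (t → e); hence jarn is the functor — type ((t → t) → (t → e)).

((t → t) → (t → e))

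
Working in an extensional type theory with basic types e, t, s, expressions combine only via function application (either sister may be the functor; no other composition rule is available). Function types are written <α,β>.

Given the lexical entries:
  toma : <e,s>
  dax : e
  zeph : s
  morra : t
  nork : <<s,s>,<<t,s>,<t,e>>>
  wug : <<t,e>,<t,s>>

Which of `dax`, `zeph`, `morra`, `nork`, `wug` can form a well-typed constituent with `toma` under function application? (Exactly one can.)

dax

dax — combines: toma : <e,s> takes dax : e as argument, giving s.
zeph : s — toma needs e; zeph needs nothing (atomic); neither fits.
morra : t — toma needs e; morra needs nothing (atomic); neither fits.
nork : <<s,s>,<<t,s>,<t,e>>> — toma needs e; nork needs <s,s>; neither fits.
wug : <<t,e>,<t,s>> — toma needs e; wug needs <t,e>; neither fits.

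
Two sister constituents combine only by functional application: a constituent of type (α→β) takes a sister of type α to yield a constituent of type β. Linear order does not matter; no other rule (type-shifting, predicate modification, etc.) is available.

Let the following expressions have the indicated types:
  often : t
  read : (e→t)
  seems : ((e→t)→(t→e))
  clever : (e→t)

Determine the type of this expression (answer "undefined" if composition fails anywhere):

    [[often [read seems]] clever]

t

[read seems]: ((e→t)→(t→e)) applied to (e→t) yields (t→e).
[often [read seems]]: (t→e) applied to t yields e.
[[often [read seems]] clever]: (e→t) applied to e yields t.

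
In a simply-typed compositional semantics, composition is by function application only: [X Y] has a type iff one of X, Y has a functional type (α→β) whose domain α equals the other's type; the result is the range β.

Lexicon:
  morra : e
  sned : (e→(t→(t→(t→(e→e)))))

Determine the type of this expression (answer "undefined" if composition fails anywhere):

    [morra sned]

[morra sned]: sned is (e→(t→(t→(t→(e→e))))), morra is e; result (t→(t→(t→(e→e)))).

(t→(t→(t→(e→e))))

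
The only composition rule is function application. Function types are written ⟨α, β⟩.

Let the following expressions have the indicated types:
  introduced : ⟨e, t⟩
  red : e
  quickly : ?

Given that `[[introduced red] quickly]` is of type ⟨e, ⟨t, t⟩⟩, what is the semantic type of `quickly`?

⟨t, ⟨e, ⟨t, t⟩⟩⟩

[[introduced red] quickly] is required to be ⟨e, ⟨t, t⟩⟩. [introduced red] : t cannot yield ⟨e, ⟨t, t⟩⟩ as functor, so quickly : ⟨t, ⟨e, ⟨t, t⟩⟩⟩.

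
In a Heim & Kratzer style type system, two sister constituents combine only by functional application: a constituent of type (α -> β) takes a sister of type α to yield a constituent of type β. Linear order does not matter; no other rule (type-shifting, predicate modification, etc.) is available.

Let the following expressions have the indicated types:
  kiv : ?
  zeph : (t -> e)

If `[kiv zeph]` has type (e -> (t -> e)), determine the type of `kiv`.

((t -> e) -> (e -> (t -> e)))

For [kiv zeph] to have type (e -> (t -> e)) with zeph of type (t -> e), kiv must be the function: kiv : ((t -> e) -> (e -> (t -> e))).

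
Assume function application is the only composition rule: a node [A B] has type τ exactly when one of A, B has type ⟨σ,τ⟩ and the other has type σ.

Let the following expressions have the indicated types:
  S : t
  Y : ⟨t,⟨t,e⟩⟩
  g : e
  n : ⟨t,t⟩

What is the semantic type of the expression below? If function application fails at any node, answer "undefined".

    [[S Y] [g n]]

[S Y]: functor Y : ⟨t,⟨t,e⟩⟩, argument S : t; result ⟨t,e⟩.
[g n]: e with ⟨t,t⟩ — neither is a function whose domain matches the other; composition fails here.

undefined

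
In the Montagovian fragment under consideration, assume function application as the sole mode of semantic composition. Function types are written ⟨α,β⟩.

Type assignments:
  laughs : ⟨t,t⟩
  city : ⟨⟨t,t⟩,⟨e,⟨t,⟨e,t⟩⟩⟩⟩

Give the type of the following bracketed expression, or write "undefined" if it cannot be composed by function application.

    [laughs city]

At [laughs city], city : ⟨⟨t,t⟩,⟨e,⟨t,⟨e,t⟩⟩⟩⟩ takes laughs : ⟨t,t⟩, giving ⟨e,⟨t,⟨e,t⟩⟩⟩.

⟨e,⟨t,⟨e,t⟩⟩⟩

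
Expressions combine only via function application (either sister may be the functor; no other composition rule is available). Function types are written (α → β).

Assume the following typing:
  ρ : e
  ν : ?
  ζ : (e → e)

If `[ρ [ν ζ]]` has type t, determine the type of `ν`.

For [ρ [ν ζ]] to have type t with ρ of type e, [ν ζ] must be the function: [ν ζ] : (e → t).
For [ν ζ] to have type (e → t) with ζ of type (e → e), ν must be the function: ν : ((e → e) → (e → t)).

((e → e) → (e → t))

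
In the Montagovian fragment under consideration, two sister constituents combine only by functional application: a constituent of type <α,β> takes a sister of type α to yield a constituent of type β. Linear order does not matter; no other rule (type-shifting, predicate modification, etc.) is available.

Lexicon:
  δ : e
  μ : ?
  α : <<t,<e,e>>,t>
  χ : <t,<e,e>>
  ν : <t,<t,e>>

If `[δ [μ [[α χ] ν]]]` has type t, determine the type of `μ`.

<<t,e>,<e,t>>

[δ [μ [[α χ] ν]]] is required to be t. δ : e cannot yield t as functor, so [μ [[α χ] ν]] : <e,t>.
[μ [[α χ] ν]] is required to be <e,t>. [[α χ] ν] : <t,e> cannot yield <e,t> as functor, so μ : <<t,e>,<e,t>>.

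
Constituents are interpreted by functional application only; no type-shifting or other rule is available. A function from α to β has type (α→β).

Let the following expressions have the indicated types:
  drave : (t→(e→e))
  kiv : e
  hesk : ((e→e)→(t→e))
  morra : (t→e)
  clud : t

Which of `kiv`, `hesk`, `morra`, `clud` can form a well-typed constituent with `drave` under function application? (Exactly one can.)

kiv : e — no; drave wants t, and kiv wants nothing (atomic).
hesk : ((e→e)→(t→e)) — no; drave wants t, and hesk wants (e→e).
morra : (t→e) — no; drave wants t, and morra wants t.
clud — combines: drave : (t→(e→e)) takes clud : t as argument, giving (e→e).

clud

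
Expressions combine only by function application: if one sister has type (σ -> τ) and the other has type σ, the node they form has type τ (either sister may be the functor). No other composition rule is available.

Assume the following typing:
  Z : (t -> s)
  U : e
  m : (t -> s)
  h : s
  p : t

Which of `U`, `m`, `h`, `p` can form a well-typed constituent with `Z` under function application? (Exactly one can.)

U : e — neither side's domain matches the other.
m : (t -> s) — neither side's domain matches the other.
h : s — neither side's domain matches the other.
p — combines: Z : (t -> s) takes p : t as argument, giving s.

p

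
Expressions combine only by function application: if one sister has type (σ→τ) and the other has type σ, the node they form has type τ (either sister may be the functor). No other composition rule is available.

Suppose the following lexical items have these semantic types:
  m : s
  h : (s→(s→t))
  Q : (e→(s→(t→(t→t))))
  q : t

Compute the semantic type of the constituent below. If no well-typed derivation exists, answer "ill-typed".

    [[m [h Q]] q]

[h Q]: (s→(s→t)) with (e→(s→(t→(t→t)))) — neither is a function whose domain matches the other; composition fails here.

ill-typed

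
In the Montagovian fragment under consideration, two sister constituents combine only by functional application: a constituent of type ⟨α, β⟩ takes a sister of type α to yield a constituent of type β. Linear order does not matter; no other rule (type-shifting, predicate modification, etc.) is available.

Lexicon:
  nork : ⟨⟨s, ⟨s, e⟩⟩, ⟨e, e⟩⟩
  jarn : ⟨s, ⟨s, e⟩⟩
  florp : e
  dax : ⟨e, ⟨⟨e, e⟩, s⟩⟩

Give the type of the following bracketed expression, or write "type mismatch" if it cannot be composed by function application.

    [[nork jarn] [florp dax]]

s

[nork jarn] — nork of type ⟨⟨s, ⟨s, e⟩⟩, ⟨e, e⟩⟩ combines with jarn of type ⟨s, ⟨s, e⟩⟩: type ⟨e, e⟩.
[florp dax] — dax of type ⟨e, ⟨⟨e, e⟩, s⟩⟩ combines with florp of type e: type ⟨⟨e, e⟩, s⟩.
[[nork jarn] [florp dax]] — [florp dax] of type ⟨⟨e, e⟩, s⟩ combines with [nork jarn] of type ⟨e, e⟩: type s.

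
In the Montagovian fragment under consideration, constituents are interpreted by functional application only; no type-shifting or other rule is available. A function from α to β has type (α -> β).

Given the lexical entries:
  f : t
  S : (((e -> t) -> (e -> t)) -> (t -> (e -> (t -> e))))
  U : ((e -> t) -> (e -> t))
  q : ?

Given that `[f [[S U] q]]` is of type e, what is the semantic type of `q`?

((t -> (e -> (t -> e))) -> (t -> e))

[f [[S U] q]] is required to be e. f : t cannot yield e as functor, so [[S U] q] : (t -> e).
[[S U] q] is required to be (t -> e). [S U] : (t -> (e -> (t -> e))) cannot yield (t -> e) as functor, so q : ((t -> (e -> (t -> e))) -> (t -> e)).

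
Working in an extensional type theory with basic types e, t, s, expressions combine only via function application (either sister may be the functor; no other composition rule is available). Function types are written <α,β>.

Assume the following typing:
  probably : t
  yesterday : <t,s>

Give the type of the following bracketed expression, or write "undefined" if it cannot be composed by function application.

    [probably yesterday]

s

[probably yesterday]: functor yesterday : <t,s>, argument probably : t; result s.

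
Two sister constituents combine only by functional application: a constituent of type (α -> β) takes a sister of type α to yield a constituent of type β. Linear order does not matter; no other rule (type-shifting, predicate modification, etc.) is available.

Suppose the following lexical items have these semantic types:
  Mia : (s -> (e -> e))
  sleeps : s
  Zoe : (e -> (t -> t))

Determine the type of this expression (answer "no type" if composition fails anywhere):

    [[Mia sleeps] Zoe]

no type

[Mia sleeps]: Mia is (s -> (e -> e)), sleeps is s; result (e -> e).
At [[Mia sleeps] Zoe]: neither (e -> e) nor (e -> (t -> t)) can take the other as argument; the node is ill-typed.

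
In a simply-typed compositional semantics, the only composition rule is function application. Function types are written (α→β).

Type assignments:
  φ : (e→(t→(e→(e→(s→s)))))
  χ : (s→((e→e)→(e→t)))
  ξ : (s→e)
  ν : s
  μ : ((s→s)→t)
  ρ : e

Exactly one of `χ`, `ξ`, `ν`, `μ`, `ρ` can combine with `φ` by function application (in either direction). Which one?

ρ

χ : (s→((e→e)→(e→t))) — does not combine with φ.
ξ : (s→e) — does not combine with φ.
ν : s — does not combine with φ.
μ : ((s→s)→t) — does not combine with φ.
ρ — combines: φ : (e→(t→(e→(e→(s→s))))) takes ρ : e as argument, giving (t→(e→(e→(s→s)))).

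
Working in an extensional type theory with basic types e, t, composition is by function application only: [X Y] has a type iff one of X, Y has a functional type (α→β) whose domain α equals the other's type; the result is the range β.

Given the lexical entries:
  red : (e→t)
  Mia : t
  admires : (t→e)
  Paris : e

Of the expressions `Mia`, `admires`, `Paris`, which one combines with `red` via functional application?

Mia : t — does not combine with red.
admires : (t→e) — does not combine with red.
Paris — combines: red : (e→t) takes Paris : e as argument, giving t.

Paris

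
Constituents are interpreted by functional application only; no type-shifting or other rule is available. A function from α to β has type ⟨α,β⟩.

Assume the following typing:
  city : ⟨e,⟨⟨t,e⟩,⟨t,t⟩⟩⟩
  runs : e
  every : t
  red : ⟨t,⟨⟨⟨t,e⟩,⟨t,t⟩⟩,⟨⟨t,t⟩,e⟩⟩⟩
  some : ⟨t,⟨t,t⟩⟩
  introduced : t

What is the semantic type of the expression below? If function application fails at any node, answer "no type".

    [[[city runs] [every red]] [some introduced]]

e

[city runs]: ⟨e,⟨⟨t,e⟩,⟨t,t⟩⟩⟩ applied to e yields ⟨⟨t,e⟩,⟨t,t⟩⟩.
[every red]: ⟨t,⟨⟨⟨t,e⟩,⟨t,t⟩⟩,⟨⟨t,t⟩,e⟩⟩⟩ applied to t yields ⟨⟨⟨t,e⟩,⟨t,t⟩⟩,⟨⟨t,t⟩,e⟩⟩.
[[city runs] [every red]]: ⟨⟨⟨t,e⟩,⟨t,t⟩⟩,⟨⟨t,t⟩,e⟩⟩ applied to ⟨⟨t,e⟩,⟨t,t⟩⟩ yields ⟨⟨t,t⟩,e⟩.
[some introduced]: ⟨t,⟨t,t⟩⟩ applied to t yields ⟨t,t⟩.
[[[city runs] [every red]] [some introduced]]: ⟨⟨t,t⟩,e⟩ applied to ⟨t,t⟩ yields e.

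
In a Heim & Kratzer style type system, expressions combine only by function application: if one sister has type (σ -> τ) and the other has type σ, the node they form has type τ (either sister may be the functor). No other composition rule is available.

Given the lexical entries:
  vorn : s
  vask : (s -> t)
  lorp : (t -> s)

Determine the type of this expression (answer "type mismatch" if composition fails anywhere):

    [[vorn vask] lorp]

At [vorn vask], vask : (s -> t) takes vorn : s, giving t.
At [[vorn vask] lorp], lorp : (t -> s) takes [vorn vask] : t, giving s.

s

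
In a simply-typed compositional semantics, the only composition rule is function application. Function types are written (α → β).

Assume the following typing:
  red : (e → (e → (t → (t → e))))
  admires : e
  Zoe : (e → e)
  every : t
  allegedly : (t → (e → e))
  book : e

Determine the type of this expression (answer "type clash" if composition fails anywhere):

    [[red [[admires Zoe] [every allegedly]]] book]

(t → (t → e))

[admires Zoe]: functor Zoe : (e → e), argument admires : e; result e.
[every allegedly]: functor allegedly : (t → (e → e)), argument every : t; result (e → e).
[[admires Zoe] [every allegedly]]: functor [every allegedly] : (e → e), argument [admires Zoe] : e; result e.
[red [[admires Zoe] [every allegedly]]]: functor red : (e → (e → (t → (t → e)))), argument [[admires Zoe] [every allegedly]] : e; result (e → (t → (t → e))).
[[red [[admires Zoe] [every allegedly]]] book]: functor [red [[admires Zoe] [every allegedly]]] : (e → (t → (t → e))), argument book : e; result (t → (t → e)).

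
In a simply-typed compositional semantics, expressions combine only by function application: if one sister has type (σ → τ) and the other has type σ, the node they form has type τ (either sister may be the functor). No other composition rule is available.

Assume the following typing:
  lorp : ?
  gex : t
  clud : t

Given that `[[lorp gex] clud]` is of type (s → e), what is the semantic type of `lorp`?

For [[lorp gex] clud] to have type (s → e) with clud of type t, [lorp gex] must be the function: [lorp gex] : (t → (s → e)).
For [lorp gex] to have type (t → (s → e)) with gex of type t, lorp must be the function: lorp : (t → (t → (s → e))).

(t → (t → (s → e)))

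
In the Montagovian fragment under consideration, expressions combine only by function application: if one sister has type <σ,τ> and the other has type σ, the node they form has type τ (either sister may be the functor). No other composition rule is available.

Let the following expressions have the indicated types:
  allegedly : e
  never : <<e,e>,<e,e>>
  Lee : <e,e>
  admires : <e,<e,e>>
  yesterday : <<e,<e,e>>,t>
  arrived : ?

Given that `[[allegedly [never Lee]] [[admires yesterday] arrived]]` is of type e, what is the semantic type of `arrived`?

<t,<e,e>>

[[allegedly [never Lee]] [[admires yesterday] arrived]] is required to be e. [allegedly [never Lee]] : e cannot yield e as functor, so [[admires yesterday] arrived] : <e,e>.
[[admires yesterday] arrived] is required to be <e,e>. [admires yesterday] : t cannot yield <e,e> as functor, so arrived : <t,<e,e>>.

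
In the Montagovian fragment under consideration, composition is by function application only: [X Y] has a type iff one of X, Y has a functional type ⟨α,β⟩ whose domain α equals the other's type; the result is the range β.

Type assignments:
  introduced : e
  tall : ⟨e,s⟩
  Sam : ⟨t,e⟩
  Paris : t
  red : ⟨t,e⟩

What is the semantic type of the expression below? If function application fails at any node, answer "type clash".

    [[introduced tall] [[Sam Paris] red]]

[introduced tall]: functor tall : ⟨e,s⟩, argument introduced : e; result s.
[Sam Paris]: functor Sam : ⟨t,e⟩, argument Paris : t; result e.
At [[Sam Paris] red]: neither e nor ⟨t,e⟩ can take the other as argument; the node is ill-typed.

type clash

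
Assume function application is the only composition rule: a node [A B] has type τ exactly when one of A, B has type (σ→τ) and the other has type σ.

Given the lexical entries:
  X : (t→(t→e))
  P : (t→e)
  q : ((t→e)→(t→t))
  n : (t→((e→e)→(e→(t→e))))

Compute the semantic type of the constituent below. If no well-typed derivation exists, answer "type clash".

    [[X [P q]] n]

type clash

[P q]: functor q : ((t→e)→(t→t)), argument P : (t→e); result (t→t).
[X [P q]]: (t→(t→e)) and (t→t) cannot combine by function application — type clash.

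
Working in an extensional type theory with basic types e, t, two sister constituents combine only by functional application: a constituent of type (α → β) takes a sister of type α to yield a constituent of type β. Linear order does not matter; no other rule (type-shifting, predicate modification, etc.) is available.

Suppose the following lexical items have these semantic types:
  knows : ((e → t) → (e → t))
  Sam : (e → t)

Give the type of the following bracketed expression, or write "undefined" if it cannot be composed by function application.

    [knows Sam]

At [knows Sam], knows : ((e → t) → (e → t)) takes Sam : (e → t), giving (e → t).

(e → t)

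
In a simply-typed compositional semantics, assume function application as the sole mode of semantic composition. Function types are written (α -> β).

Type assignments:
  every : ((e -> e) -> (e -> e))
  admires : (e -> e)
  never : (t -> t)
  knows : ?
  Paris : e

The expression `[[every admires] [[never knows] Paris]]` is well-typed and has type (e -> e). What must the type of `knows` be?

For [[every admires] [[never knows] Paris]] to have type (e -> e) with [every admires] of type (e -> e), [[never knows] Paris] must be the function: [[never knows] Paris] : ((e -> e) -> (e -> e)).
For [[never knows] Paris] to have type ((e -> e) -> (e -> e)) with Paris of type e, [never knows] must be the function: [never knows] : (e -> ((e -> e) -> (e -> e))).
For [never knows] to have type (e -> ((e -> e) -> (e -> e))) with never of type (t -> t), knows must be the function: knows : ((t -> t) -> (e -> ((e -> e) -> (e -> e)))).

((t -> t) -> (e -> ((e -> e) -> (e -> e))))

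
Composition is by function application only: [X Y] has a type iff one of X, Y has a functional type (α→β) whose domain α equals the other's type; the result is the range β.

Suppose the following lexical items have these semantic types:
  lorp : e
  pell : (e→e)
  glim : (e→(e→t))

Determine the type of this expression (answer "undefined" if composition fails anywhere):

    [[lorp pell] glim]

[lorp pell]: pell is (e→e), lorp is e; result e.
[[lorp pell] glim]: glim is (e→(e→t)), [lorp pell] is e; result (e→t).

(e→t)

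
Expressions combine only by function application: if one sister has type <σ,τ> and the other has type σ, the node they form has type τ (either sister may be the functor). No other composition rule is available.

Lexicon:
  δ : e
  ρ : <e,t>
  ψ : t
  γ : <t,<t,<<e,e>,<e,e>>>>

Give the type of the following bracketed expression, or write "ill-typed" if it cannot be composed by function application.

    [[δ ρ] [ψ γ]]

<<e,e>,<e,e>>

At [δ ρ], ρ : <e,t> takes δ : e, giving t.
At [ψ γ], γ : <t,<t,<<e,e>,<e,e>>>> takes ψ : t, giving <t,<<e,e>,<e,e>>>.
At [[δ ρ] [ψ γ]], [ψ γ] : <t,<<e,e>,<e,e>>> takes [δ ρ] : t, giving <<e,e>,<e,e>>.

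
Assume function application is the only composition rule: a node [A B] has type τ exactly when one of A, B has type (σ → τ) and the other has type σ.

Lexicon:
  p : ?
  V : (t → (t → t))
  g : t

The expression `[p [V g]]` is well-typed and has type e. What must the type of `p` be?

For [p [V g]] to have type e with [V g] of type (t → t), p must be the function: p : ((t → t) → e).

((t → t) → e)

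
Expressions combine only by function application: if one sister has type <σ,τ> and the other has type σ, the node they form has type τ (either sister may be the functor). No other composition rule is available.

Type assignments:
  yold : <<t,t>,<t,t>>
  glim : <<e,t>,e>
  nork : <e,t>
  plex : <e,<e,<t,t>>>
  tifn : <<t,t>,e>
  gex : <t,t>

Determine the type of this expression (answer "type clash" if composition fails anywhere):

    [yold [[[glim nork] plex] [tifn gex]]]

[glim nork]: glim is <<e,t>,e>, nork is <e,t>; result e.
[[glim nork] plex]: plex is <e,<e,<t,t>>>, [glim nork] is e; result <e,<t,t>>.
[tifn gex]: tifn is <<t,t>,e>, gex is <t,t>; result e.
[[[glim nork] plex] [tifn gex]]: [[glim nork] plex] is <e,<t,t>>, [tifn gex] is e; result <t,t>.
[yold [[[glim nork] plex] [tifn gex]]]: yold is <<t,t>,<t,t>>, [[[glim nork] plex] [tifn gex]] is <t,t>; result <t,t>.

<t,t>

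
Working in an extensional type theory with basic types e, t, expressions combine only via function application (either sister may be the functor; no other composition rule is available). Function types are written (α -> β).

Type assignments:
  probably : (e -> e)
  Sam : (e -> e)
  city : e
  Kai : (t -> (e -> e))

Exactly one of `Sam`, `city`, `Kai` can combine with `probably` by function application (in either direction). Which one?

Sam : (e -> e) — neither side's domain matches the other.
city — combines: probably : (e -> e) takes city : e as argument, giving e.
Kai : (t -> (e -> e)) — neither side's domain matches the other.

city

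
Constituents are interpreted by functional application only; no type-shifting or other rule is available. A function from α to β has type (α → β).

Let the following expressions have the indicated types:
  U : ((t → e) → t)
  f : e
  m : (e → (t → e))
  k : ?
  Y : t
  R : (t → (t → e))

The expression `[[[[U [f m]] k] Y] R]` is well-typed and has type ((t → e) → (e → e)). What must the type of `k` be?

At [[[[U [f m]] k] Y] R] (required: ((t → e) → (e → e))): R is (t → (t → e)), which is not a function with range ((t → e) → (e → e)); hence [[[U [f m]] k] Y] is the functor — type ((t → (t → e)) → ((t → e) → (e → e))).
At [[[U [f m]] k] Y] (required: ((t → (t → e)) → ((t → e) → (e → e)))): Y is t, which is not a function with range ((t → (t → e)) → ((t → e) → (e → e))); hence [[U [f m]] k] is the functor — type (t → ((t → (t → e)) → ((t → e) → (e → e)))).
At [[U [f m]] k] (required: (t → ((t → (t → e)) → ((t → e) → (e → e))))): [U [f m]] is t, which is not a function with range (t → ((t → (t → e)) → ((t → e) → (e → e)))); hence k is the functor — type (t → (t → ((t → (t → e)) → ((t → e) → (e → e))))).

(t → (t → ((t → (t → e)) → ((t → e) → (e → e)))))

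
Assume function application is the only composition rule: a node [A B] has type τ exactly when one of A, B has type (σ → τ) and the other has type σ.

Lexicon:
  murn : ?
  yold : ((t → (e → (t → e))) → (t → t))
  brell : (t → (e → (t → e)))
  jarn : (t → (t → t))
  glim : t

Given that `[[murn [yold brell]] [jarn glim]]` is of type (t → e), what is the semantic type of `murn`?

At [[murn [yold brell]] [jarn glim]] (required: (t → e)): [jarn glim] is (t → t), which is not a function with range (t → e); hence [murn [yold brell]] is the functor — type ((t → t) → (t → e)).
At [murn [yold brell]] (required: ((t → t) → (t → e))): [yold brell] is (t → t), which is not a function with range ((t → t) → (t → e)); hence murn is the functor — type ((t → t) → ((t → t) → (t → e))).

((t → t) → ((t → t) → (t → e)))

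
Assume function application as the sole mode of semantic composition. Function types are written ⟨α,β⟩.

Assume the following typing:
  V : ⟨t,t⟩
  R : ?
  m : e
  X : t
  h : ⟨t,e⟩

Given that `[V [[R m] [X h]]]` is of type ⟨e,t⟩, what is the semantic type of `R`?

[V [[R m] [X h]]] must have type ⟨e,t⟩. The sister V has type ⟨t,t⟩; that is not a function onto ⟨e,t⟩, so [[R m] [X h]] must be the functor, of type ⟨⟨t,t⟩,⟨e,t⟩⟩.
[[R m] [X h]] must have type ⟨⟨t,t⟩,⟨e,t⟩⟩. The sister [X h] has type e; that is not a function onto ⟨⟨t,t⟩,⟨e,t⟩⟩, so [R m] must be the functor, of type ⟨e,⟨⟨t,t⟩,⟨e,t⟩⟩⟩.
[R m] must have type ⟨e,⟨⟨t,t⟩,⟨e,t⟩⟩⟩. The sister m has type e; that is not a function onto ⟨e,⟨⟨t,t⟩,⟨e,t⟩⟩⟩, so R must be the functor, of type ⟨e,⟨e,⟨⟨t,t⟩,⟨e,t⟩⟩⟩⟩.

⟨e,⟨e,⟨⟨t,t⟩,⟨e,t⟩⟩⟩⟩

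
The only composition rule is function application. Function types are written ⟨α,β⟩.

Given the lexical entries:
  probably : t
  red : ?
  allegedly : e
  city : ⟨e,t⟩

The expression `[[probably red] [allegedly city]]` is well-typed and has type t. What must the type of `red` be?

[[probably red] [allegedly city]] must have type t. The sister [allegedly city] has type t; that is not a function onto t, so [probably red] must be the functor, of type ⟨t,t⟩.
[probably red] must have type ⟨t,t⟩. The sister probably has type t; that is not a function onto ⟨t,t⟩, so red must be the functor, of type ⟨t,⟨t,t⟩⟩.

⟨t,⟨t,t⟩⟩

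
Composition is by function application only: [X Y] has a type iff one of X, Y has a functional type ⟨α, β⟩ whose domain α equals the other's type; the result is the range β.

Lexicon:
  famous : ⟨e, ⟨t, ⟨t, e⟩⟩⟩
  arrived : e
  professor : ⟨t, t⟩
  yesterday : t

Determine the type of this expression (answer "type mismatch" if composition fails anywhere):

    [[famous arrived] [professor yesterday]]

[famous arrived]: functor famous : ⟨e, ⟨t, ⟨t, e⟩⟩⟩, argument arrived : e; result ⟨t, ⟨t, e⟩⟩.
[professor yesterday]: functor professor : ⟨t, t⟩, argument yesterday : t; result t.
[[famous arrived] [professor yesterday]]: functor [famous arrived] : ⟨t, ⟨t, e⟩⟩, argument [professor yesterday] : t; result ⟨t, e⟩.

⟨t, e⟩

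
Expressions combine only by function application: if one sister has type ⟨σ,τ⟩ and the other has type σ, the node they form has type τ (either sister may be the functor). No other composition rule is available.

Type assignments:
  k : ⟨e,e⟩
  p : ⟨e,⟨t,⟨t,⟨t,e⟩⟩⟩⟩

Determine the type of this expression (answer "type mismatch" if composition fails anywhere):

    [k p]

[k p]: ⟨e,e⟩ with ⟨e,⟨t,⟨t,⟨t,e⟩⟩⟩⟩ — neither is a function whose domain matches the other; composition fails here.

type mismatch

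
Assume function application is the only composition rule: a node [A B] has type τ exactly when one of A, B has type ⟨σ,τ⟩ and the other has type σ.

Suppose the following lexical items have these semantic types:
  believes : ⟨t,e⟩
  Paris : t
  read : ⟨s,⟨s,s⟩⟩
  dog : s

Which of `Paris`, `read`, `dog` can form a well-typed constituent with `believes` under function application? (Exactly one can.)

Paris — combines: believes : ⟨t,e⟩ takes Paris : t as argument, giving e.
read : ⟨s,⟨s,s⟩⟩ — neither side's domain matches the other.
dog : s — neither side's domain matches the other.

Paris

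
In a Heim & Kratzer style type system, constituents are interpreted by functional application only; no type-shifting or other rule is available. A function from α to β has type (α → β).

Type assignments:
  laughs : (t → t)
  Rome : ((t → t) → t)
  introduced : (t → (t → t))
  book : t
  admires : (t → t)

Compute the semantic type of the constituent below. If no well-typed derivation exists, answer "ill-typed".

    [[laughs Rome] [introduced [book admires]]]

t

[laughs Rome]: Rome is ((t → t) → t), laughs is (t → t); result t.
[book admires]: admires is (t → t), book is t; result t.
[introduced [book admires]]: introduced is (t → (t → t)), [book admires] is t; result (t → t).
[[laughs Rome] [introduced [book admires]]]: [introduced [book admires]] is (t → t), [laughs Rome] is t; result t.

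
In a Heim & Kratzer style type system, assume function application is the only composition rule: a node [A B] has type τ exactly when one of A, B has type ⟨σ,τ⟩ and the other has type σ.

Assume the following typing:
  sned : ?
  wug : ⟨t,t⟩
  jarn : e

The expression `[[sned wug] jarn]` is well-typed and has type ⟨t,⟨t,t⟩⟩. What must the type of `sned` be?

⟨⟨t,t⟩,⟨e,⟨t,⟨t,t⟩⟩⟩⟩

[[sned wug] jarn] is required to be ⟨t,⟨t,t⟩⟩. jarn : e cannot yield ⟨t,⟨t,t⟩⟩ as functor, so [sned wug] : ⟨e,⟨t,⟨t,t⟩⟩⟩.
[sned wug] is required to be ⟨e,⟨t,⟨t,t⟩⟩⟩. wug : ⟨t,t⟩ cannot yield ⟨e,⟨t,⟨t,t⟩⟩⟩ as functor, so sned : ⟨⟨t,t⟩,⟨e,⟨t,⟨t,t⟩⟩⟩⟩.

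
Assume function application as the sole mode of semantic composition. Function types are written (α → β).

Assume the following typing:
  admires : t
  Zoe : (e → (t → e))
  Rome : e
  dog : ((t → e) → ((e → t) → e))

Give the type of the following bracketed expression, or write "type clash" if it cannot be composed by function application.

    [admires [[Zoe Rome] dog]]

type clash

At [Zoe Rome], Zoe : (e → (t → e)) takes Rome : e, giving (t → e).
At [[Zoe Rome] dog], dog : ((t → e) → ((e → t) → e)) takes [Zoe Rome] : (t → e), giving ((e → t) → e).
[admires [[Zoe Rome] dog]]: t and ((e → t) → e) cannot combine by function application — type clash.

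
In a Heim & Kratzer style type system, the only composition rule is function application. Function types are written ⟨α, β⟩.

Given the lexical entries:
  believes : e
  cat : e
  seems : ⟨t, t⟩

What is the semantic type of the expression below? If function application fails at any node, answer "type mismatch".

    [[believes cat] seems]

At [believes cat]: neither e nor e can take the other as argument; the node is ill-typed.

type mismatch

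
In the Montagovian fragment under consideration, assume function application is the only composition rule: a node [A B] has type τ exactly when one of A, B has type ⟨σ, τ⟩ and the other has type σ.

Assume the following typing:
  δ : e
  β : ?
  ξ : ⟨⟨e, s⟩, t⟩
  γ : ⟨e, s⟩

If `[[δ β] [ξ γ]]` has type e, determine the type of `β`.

[[δ β] [ξ γ]] must have type e. The sister [ξ γ] has type t; that is not a function onto e, so [δ β] must be the functor, of type ⟨t, e⟩.
[δ β] must have type ⟨t, e⟩. The sister δ has type e; that is not a function onto ⟨t, e⟩, so β must be the functor, of type ⟨e, ⟨t, e⟩⟩.

⟨e, ⟨t, e⟩⟩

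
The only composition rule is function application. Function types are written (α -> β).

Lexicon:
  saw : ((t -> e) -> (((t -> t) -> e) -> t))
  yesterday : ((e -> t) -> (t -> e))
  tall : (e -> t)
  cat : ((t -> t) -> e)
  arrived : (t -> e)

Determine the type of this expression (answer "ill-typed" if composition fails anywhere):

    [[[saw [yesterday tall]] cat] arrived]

[yesterday tall]: yesterday is ((e -> t) -> (t -> e)), tall is (e -> t); result (t -> e).
[saw [yesterday tall]]: saw is ((t -> e) -> (((t -> t) -> e) -> t)), [yesterday tall] is (t -> e); result (((t -> t) -> e) -> t).
[[saw [yesterday tall]] cat]: [saw [yesterday tall]] is (((t -> t) -> e) -> t), cat is ((t -> t) -> e); result t.
[[[saw [yesterday tall]] cat] arrived]: arrived is (t -> e), [[saw [yesterday tall]] cat] is t; result e.

e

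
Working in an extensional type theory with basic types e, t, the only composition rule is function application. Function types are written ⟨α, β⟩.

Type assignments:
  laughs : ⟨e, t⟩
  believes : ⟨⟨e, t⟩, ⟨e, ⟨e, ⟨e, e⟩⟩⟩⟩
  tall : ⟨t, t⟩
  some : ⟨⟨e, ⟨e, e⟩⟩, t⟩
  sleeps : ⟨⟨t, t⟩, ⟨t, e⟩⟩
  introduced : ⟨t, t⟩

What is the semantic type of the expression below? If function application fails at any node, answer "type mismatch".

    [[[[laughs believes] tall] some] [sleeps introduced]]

[laughs believes]: ⟨⟨e, t⟩, ⟨e, ⟨e, ⟨e, e⟩⟩⟩⟩ applied to ⟨e, t⟩ yields ⟨e, ⟨e, ⟨e, e⟩⟩⟩.
[[laughs believes] tall]: ⟨e, ⟨e, ⟨e, e⟩⟩⟩ with ⟨t, t⟩ — neither is a function whose domain matches the other; composition fails here.

type mismatch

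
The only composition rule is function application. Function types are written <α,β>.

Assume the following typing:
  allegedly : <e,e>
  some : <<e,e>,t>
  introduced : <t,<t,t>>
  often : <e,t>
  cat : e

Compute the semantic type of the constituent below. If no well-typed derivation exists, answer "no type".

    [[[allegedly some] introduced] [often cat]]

t

[allegedly some] — some of type <<e,e>,t> combines with allegedly of type <e,e>: type t.
[[allegedly some] introduced] — introduced of type <t,<t,t>> combines with [allegedly some] of type t: type <t,t>.
[often cat] — often of type <e,t> combines with cat of type e: type t.
[[[allegedly some] introduced] [often cat]] — [[allegedly some] introduced] of type <t,t> combines with [often cat] of type t: type t.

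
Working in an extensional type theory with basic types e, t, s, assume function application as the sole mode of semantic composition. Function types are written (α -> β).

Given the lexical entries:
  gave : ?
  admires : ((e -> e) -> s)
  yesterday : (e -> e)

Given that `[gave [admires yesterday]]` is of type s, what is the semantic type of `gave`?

(s -> s)

For [gave [admires yesterday]] to have type s with [admires yesterday] of type s, gave must be the function: gave : (s -> s).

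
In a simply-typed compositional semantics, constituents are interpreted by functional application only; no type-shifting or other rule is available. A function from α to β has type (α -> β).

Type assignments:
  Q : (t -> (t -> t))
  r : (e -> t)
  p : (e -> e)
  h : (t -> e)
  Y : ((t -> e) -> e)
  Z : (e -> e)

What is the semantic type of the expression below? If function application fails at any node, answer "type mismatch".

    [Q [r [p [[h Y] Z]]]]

[h Y]: functor Y : ((t -> e) -> e), argument h : (t -> e); result e.
[[h Y] Z]: functor Z : (e -> e), argument [h Y] : e; result e.
[p [[h Y] Z]]: functor p : (e -> e), argument [[h Y] Z] : e; result e.
[r [p [[h Y] Z]]]: functor r : (e -> t), argument [p [[h Y] Z]] : e; result t.
[Q [r [p [[h Y] Z]]]]: functor Q : (t -> (t -> t)), argument [r [p [[h Y] Z]]] : t; result (t -> t).

(t -> t)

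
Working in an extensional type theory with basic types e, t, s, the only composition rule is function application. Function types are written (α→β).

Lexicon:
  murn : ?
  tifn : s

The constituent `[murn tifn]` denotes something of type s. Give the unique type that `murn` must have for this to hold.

[murn tifn] must have type s. The sister tifn has type s; that is not a function onto s, so murn must be the functor, of type (s→s).

(s→s)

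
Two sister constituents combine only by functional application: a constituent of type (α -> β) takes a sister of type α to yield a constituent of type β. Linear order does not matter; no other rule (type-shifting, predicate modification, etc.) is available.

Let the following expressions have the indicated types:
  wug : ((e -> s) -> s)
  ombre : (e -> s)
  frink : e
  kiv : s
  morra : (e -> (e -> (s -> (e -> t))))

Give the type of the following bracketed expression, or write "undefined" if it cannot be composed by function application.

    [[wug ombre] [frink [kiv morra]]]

undefined

[wug ombre]: functor wug : ((e -> s) -> s), argument ombre : (e -> s); result s.
At [kiv morra]: neither s nor (e -> (e -> (s -> (e -> t)))) can take the other as argument; the node is ill-typed.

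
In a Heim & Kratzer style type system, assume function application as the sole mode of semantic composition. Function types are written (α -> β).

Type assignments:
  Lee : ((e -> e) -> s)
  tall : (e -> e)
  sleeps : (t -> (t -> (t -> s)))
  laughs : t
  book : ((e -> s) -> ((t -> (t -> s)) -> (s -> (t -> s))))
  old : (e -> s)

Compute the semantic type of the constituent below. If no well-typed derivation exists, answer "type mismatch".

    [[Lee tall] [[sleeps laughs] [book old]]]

[Lee tall]: functor Lee : ((e -> e) -> s), argument tall : (e -> e); result s.
[sleeps laughs]: functor sleeps : (t -> (t -> (t -> s))), argument laughs : t; result (t -> (t -> s)).
[book old]: functor book : ((e -> s) -> ((t -> (t -> s)) -> (s -> (t -> s)))), argument old : (e -> s); result ((t -> (t -> s)) -> (s -> (t -> s))).
[[sleeps laughs] [book old]]: functor [book old] : ((t -> (t -> s)) -> (s -> (t -> s))), argument [sleeps laughs] : (t -> (t -> s)); result (s -> (t -> s)).
[[Lee tall] [[sleeps laughs] [book old]]]: functor [[sleeps laughs] [book old]] : (s -> (t -> s)), argument [Lee tall] : s; result (t -> s).

(t -> s)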